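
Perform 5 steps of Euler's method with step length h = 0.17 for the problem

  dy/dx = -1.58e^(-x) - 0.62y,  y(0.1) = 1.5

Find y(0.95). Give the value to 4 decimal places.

Euler: y_{n+1} = y_n + h·f(x_n, y_n).
x=0.100000, y=1.500000: f=-2.359643 → y ← 1.500000 + 0.17·(-2.359643) = 1.098861
x=0.270000, y=1.098861: f=-1.887433 → y ← 1.098861 + 0.17·(-1.887433) = 0.777997
x=0.440000, y=0.777997: f=-1.499936 → y ← 0.777997 + 0.17·(-1.499936) = 0.523008
x=0.610000, y=0.523008: f=-1.182759 → y ← 0.523008 + 0.17·(-1.182759) = 0.321939
x=0.780000, y=0.321939: f=-0.923884 → y ← 0.321939 + 0.17·(-0.923884) = 0.164879
y(0.95) ≈ 0.1649

0.1649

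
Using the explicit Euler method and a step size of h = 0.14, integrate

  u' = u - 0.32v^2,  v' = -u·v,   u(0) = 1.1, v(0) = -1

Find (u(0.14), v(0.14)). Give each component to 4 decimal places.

Euler on (u,v): u_{n+1} = u_n + h·u', v_{n+1} = v_n + h·v'.
0.000000: (1.100000, -1.000000); f=(0.780000, 1.100000) → (1.209200, -0.846000)
(u(0.14), v(0.14)) ≈ (1.2092, -0.8460)

1.2092, -0.8460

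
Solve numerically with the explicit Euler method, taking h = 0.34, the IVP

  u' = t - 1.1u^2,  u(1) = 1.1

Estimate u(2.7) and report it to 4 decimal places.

Euler: u_{n+1} = u_n + h·f(t_n, u_n).
t=1.000000, u=1.100000: f=-0.331000 → u ← 1.100000 + 0.34·(-0.331000) = 0.987460
t=1.340000, u=0.987460: f=0.267415 → u ← 0.987460 + 0.34·0.267415 = 1.078381
t=1.680000, u=1.078381: f=0.400804 → u ← 1.078381 + 0.34·0.400804 = 1.214654
t=2.020000, u=1.214654: f=0.397076 → u ← 1.214654 + 0.34·0.397076 = 1.349660
t=2.360000, u=1.349660: f=0.356259 → u ← 1.349660 + 0.34·0.356259 = 1.470788
u(2.7) ≈ 1.4708

1.4708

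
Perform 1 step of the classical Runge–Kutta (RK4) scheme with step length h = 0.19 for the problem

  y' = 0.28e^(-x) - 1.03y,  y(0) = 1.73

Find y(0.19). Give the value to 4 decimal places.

RK4: k1 = f(x_n, y_n); k2 = f(x_n + h/2, y_n + (h/2)·k1); k3 = f(x_n + h/2, y_n + (h/2)·k2); k4 = f(x_n + h, y_n + h·k3); y_{n+1} = y_n + (h/6)·(k1 + 2k2 + 2k3 + k4).
x=0.000000, y=1.730000:
  k1 = f(0.000000, 1.730000) = -1.501900
  k2 = f(0.095000, 1.587319) = -1.380315
  k3 = f(0.095000, 1.598870) = -1.392212
  k4 = f(0.190000, 1.465480) = -1.277896
  y ← 1.730000 + (0.19/6)·(k1 + 2k2 + 2k3 + k4) = 1.466380
y(0.19) ≈ 1.4664

1.4664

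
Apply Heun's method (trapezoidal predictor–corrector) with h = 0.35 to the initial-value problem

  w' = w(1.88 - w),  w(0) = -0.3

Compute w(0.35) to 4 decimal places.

-0.6374

Heun: k1 = f(t_n, w_n); k2 = f(t_n + h, w_n + h·k1); w_{n+1} = w_n + (h/2)·(k1 + k2).
t=0.000000, w=-0.300000:
  k1 = f(0.000000, -0.300000) = -0.654000
  k2 = f(0.350000, -0.528900) = -1.274067
  w ← -0.300000 + (0.35/2)·(-0.654000 + (-1.274067)) = -0.637412
w(0.35) ≈ -0.6374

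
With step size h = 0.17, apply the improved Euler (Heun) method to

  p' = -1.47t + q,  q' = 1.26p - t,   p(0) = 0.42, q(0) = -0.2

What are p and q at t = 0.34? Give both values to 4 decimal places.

0.2912, -0.0986

Heun on (p,q): k1 = f(t_n, state_n); k2 = f(t_n + h, state_n + h·k1); state_{n+1} = state_n + (h/2)·(k1 + k2).
0.000000: (0.420000, -0.200000)
  k1 = (-0.200000, 0.529200)
  predictor → (0.386000, -0.110036)
  k2 = (-0.359936, 0.316360)
  → (0.372405, -0.128127)
0.170000: (0.372405, -0.128127)
  k1 = (-0.378027, 0.299231)
  predictor → (0.308141, -0.077258)
  k2 = (-0.577058, 0.048257)
  → (0.291223, -0.098591)
(p(0.34), q(0.34)) ≈ (0.2912, -0.0986)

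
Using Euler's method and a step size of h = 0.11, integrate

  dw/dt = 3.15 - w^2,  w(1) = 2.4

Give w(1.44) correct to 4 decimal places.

1.8428

Euler: w_{n+1} = w_n + h·f(t_n, w_n).
t=1.000000, w=2.400000: f=-2.610000 → w ← 2.400000 + 0.11·(-2.610000) = 2.112900
t=1.110000, w=2.112900: f=-1.314346 → w ← 2.112900 + 0.11·(-1.314346) = 1.968322
t=1.220000, w=1.968322: f=-0.724291 → w ← 1.968322 + 0.11·(-0.724291) = 1.888650
t=1.330000, w=1.888650: f=-0.416998 → w ← 1.888650 + 0.11·(-0.416998) = 1.842780
w(1.44) ≈ 1.8428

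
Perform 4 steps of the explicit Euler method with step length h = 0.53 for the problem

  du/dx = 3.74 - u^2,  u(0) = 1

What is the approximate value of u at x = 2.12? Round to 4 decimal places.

1.3218

Euler: u_{n+1} = u_n + h·f(x_n, u_n).
x=0.000000, u=1.000000: f=2.740000 → u ← 1.000000 + 0.53·2.740000 = 2.452200
x=0.530000, u=2.452200: f=-2.273285 → u ← 2.452200 + 0.53·(-2.273285) = 1.247359
x=1.060000, u=1.247359: f=2.184095 → u ← 1.247359 + 0.53·2.184095 = 2.404930
x=1.590000, u=2.404930: f=-2.043686 → u ← 2.404930 + 0.53·(-2.043686) = 1.321776
u(2.12) ≈ 1.3218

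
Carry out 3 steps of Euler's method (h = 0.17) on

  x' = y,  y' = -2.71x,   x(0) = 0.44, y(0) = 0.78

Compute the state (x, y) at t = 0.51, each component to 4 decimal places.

0.7240, 0.0045

Euler on (x,y): x_{n+1} = x_n + h·x', y_{n+1} = y_n + h·y'.
0.000000: (0.440000, 0.780000); f=(0.780000, -1.192400) → (0.572600, 0.577292)
0.170000: (0.572600, 0.577292); f=(0.577292, -1.551746) → (0.670740, 0.313495)
0.340000: (0.670740, 0.313495); f=(0.313495, -1.817704) → (0.724034, 0.004485)
(x(0.51), y(0.51)) ≈ (0.7240, 0.0045)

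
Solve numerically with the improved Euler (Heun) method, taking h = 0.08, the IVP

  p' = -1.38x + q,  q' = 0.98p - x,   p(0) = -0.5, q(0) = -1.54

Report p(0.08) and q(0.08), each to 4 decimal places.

Heun on (p,q): k1 = f(x_n, state_n); k2 = f(x_n + h, state_n + h·k1); state_{n+1} = state_n + (h/2)·(k1 + k2).
0.000000: (-0.500000, -1.540000)
  k1 = (-1.540000, -0.490000)
  predictor → (-0.623200, -1.579200)
  k2 = (-1.689600, -0.690736)
  → (-0.629184, -1.587229)
(p(0.08), q(0.08)) ≈ (-0.6292, -1.5872)

-0.6292, -1.5872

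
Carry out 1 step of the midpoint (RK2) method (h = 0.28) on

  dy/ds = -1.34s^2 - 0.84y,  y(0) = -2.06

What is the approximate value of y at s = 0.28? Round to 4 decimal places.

-1.6398

Midpoint: k1 = f(s_n, y_n); k2 = f(s_n + h/2, y_n + (h/2)·k1); y_{n+1} = y_n + h·k2.
s=0.000000, y=-2.060000:
  k1 = f(0.000000, -2.060000) = 1.730400
  k2 = f(0.140000, -1.817744) = 1.500641
  y ← -2.060000 + 0.28·1.500641 = -1.639821
y(0.28) ≈ -1.6398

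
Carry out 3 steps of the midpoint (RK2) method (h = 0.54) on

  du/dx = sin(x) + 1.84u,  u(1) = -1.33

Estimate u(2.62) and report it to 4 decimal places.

-13.2869

Midpoint: k1 = f(x_n, u_n); k2 = f(x_n + h/2, u_n + (h/2)·k1); u_{n+1} = u_n + h·k2.
x=1.000000, u=-1.330000:
  k1 = f(1.000000, -1.330000) = -1.605729
  k2 = f(1.270000, -1.763547) = -2.289825
  u ← -1.330000 + 0.54·(-2.289825) = -2.566506
x=1.540000, u=-2.566506:
  k1 = f(1.540000, -2.566506) = -3.722845
  k2 = f(1.810000, -3.571674) = -5.600353
  u ← -2.566506 + 0.54·(-5.600353) = -5.590696
x=2.080000, u=-5.590696:
  k1 = f(2.080000, -5.590696) = -9.413748
  k2 = f(2.350000, -8.132408) = -14.252157
  u ← -5.590696 + 0.54·(-14.252157) = -13.286861
u(2.62) ≈ -13.2869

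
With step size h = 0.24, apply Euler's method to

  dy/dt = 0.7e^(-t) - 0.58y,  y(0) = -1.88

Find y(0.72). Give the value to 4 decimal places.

-0.8569

Euler: y_{n+1} = y_n + h·f(t_n, y_n).
t=0.000000, y=-1.880000: f=1.790400 → y ← -1.880000 + 0.24·1.790400 = -1.450304
t=0.240000, y=-1.450304: f=1.391816 → y ← -1.450304 + 0.24·1.391816 = -1.116268
t=0.480000, y=-1.116268: f=1.080584 → y ← -1.116268 + 0.24·1.080584 = -0.856928
y(0.72) ≈ -0.8569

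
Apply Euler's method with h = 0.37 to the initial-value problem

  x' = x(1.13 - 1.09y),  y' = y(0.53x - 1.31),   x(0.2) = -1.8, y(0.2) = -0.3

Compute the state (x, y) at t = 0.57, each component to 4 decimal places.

Euler on (x,y): x_{n+1} = x_n + h·x', y_{n+1} = y_n + h·y'.
0.200000: (-1.800000, -0.300000); f=(-2.622600, 0.679200) → (-2.770362, -0.048696)
(x(0.57), y(0.57)) ≈ (-2.7704, -0.0487)

-2.7704, -0.0487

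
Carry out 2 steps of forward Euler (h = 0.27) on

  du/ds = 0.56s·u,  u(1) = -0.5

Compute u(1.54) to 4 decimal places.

-0.6861

Euler: u_{n+1} = u_n + h·f(s_n, u_n).
s=1.000000, u=-0.500000: f=-0.280000 → u ← -0.500000 + 0.27·(-0.280000) = -0.575600
s=1.270000, u=-0.575600: f=-0.409367 → u ← -0.575600 + 0.27·(-0.409367) = -0.686129
u(1.54) ≈ -0.6861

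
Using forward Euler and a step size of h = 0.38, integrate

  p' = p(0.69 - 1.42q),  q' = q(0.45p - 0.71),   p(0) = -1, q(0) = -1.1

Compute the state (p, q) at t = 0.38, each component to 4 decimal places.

-1.8558, -0.6151

Euler on (p,q): p_{n+1} = p_n + h·p', q_{n+1} = q_n + h·q'.
0.000000: (-1.000000, -1.100000); f=(-2.252000, 1.276000) → (-1.855760, -0.615120)
(p(0.38), q(0.38)) ≈ (-1.8558, -0.6151)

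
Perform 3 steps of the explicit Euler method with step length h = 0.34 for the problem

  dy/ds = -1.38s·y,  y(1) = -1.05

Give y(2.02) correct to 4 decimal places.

-0.0438

Euler: y_{n+1} = y_n + h·f(s_n, y_n).
s=1.000000, y=-1.050000: f=1.449000 → y ← -1.050000 + 0.34·1.449000 = -0.557340
s=1.340000, y=-0.557340: f=1.030633 → y ← -0.557340 + 0.34·1.030633 = -0.206925
s=1.680000, y=-0.206925: f=0.479734 → y ← -0.206925 + 0.34·0.479734 = -0.043815
y(2.02) ≈ -0.0438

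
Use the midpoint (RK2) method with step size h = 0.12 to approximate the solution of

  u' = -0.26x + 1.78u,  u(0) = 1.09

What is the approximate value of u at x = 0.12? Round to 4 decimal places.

Midpoint: k1 = f(x_n, u_n); k2 = f(x_n + h/2, u_n + (h/2)·k1); u_{n+1} = u_n + h·k2.
x=0.000000, u=1.090000:
  k1 = f(0.000000, 1.090000) = 1.940200
  k2 = f(0.060000, 1.206412) = 2.131813
  u ← 1.090000 + 0.12·2.131813 = 1.345818
u(0.12) ≈ 1.3458

1.3458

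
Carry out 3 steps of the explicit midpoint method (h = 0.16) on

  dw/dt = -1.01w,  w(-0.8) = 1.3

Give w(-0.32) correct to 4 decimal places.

Midpoint: k1 = f(t_n, w_n); k2 = f(t_n + h/2, w_n + (h/2)·k1); w_{n+1} = w_n + h·k2.
t=-0.800000, w=1.300000:
  k1 = f(-0.800000, 1.300000) = -1.313000
  k2 = f(-0.720000, 1.194960) = -1.206910
  w ← 1.300000 + 0.16·(-1.206910) = 1.106894
t=-0.640000, w=1.106894:
  k1 = f(-0.640000, 1.106894) = -1.117963
  k2 = f(-0.560000, 1.017457) = -1.027632
  w ← 1.106894 + 0.16·(-1.027632) = 0.942473
t=-0.480000, w=0.942473:
  k1 = f(-0.480000, 0.942473) = -0.951898
  k2 = f(-0.400000, 0.866322) = -0.874985
  w ← 0.942473 + 0.16·(-0.874985) = 0.802476
w(-0.32) ≈ 0.8025

0.8025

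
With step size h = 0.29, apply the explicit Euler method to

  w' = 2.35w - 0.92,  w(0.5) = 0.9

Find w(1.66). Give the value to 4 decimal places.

Euler: w_{n+1} = w_n + h·f(t_n, w_n).
t=0.500000, w=0.900000: f=1.195000 → w ← 0.900000 + 0.29·1.195000 = 1.246550
t=0.790000, w=1.246550: f=2.009393 → w ← 1.246550 + 0.29·2.009393 = 1.829274
t=1.080000, w=1.829274: f=3.378793 → w ← 1.829274 + 0.29·3.378793 = 2.809124
t=1.370000, w=2.809124: f=5.681441 → w ← 2.809124 + 0.29·5.681441 = 4.456742
w(1.66) ≈ 4.4567

4.4567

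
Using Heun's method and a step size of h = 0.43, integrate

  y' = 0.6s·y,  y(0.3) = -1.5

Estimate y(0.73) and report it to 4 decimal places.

-1.7102

Heun: k1 = f(s_n, y_n); k2 = f(s_n + h, y_n + h·k1); y_{n+1} = y_n + (h/2)·(k1 + k2).
s=0.300000, y=-1.500000:
  k1 = f(0.300000, -1.500000) = -0.270000
  k2 = f(0.730000, -1.616100) = -0.707852
  y ← -1.500000 + (0.43/2)·(-0.270000 + (-0.707852)) = -1.710238
y(0.73) ≈ -1.7102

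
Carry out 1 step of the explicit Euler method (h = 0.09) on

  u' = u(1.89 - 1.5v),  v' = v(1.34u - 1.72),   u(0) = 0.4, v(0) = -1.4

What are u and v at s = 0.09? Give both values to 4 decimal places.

Euler on (u,v): u_{n+1} = u_n + h·u', v_{n+1} = v_n + h·v'.
0.000000: (0.400000, -1.400000); f=(1.596000, 1.657600) → (0.543640, -1.250816)
(u(0.09), v(0.09)) ≈ (0.5436, -1.2508)

0.5436, -1.2508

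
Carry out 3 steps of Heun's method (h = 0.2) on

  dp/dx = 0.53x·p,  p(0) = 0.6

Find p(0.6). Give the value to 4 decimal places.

Heun: k1 = f(x_n, p_n); k2 = f(x_n + h, p_n + h·k1); p_{n+1} = p_n + (h/2)·(k1 + k2).
x=0.000000, p=0.600000:
  k1 = f(0.000000, 0.600000) = 0.000000
  k2 = f(0.200000, 0.600000) = 0.063600
  p ← 0.600000 + (0.2/2)·(0.000000 + 0.063600) = 0.606360
x=0.200000, p=0.606360:
  k1 = f(0.200000, 0.606360) = 0.064274
  k2 = f(0.400000, 0.619215) = 0.131274
  p ← 0.606360 + (0.2/2)·(0.064274 + 0.131274) = 0.625915
x=0.400000, p=0.625915:
  k1 = f(0.400000, 0.625915) = 0.132694
  k2 = f(0.600000, 0.652454) = 0.207480
  p ← 0.625915 + (0.2/2)·(0.132694 + 0.207480) = 0.659932
p(0.6) ≈ 0.6599

0.6599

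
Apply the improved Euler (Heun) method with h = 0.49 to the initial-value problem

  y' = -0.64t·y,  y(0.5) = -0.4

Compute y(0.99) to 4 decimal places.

-0.3163

Heun: k1 = f(t_n, y_n); k2 = f(t_n + h, y_n + h·k1); y_{n+1} = y_n + (h/2)·(k1 + k2).
t=0.500000, y=-0.400000:
  k1 = f(0.500000, -0.400000) = 0.128000
  k2 = f(0.990000, -0.337280) = 0.213701
  y ← -0.400000 + (0.49/2)·(0.128000 + 0.213701) = -0.316283
y(0.99) ≈ -0.3163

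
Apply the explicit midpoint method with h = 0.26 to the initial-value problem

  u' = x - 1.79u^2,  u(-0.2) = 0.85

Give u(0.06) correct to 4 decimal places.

Midpoint: k1 = f(x_n, u_n); k2 = f(x_n + h/2, u_n + (h/2)·k1); u_{n+1} = u_n + h·k2.
x=-0.200000, u=0.850000:
  k1 = f(-0.200000, 0.850000) = -1.493275
  k2 = f(-0.070000, 0.655874) = -0.840006
  u ← 0.850000 + 0.26·(-0.840006) = 0.631598
u(0.06) ≈ 0.6316

0.6316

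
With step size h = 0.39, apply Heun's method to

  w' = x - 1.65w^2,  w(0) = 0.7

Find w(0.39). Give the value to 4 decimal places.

Heun: k1 = f(x_n, w_n); k2 = f(x_n + h, w_n + h·k1); w_{n+1} = w_n + (h/2)·(k1 + k2).
x=0.000000, w=0.700000:
  k1 = f(0.000000, 0.700000) = -0.808500
  k2 = f(0.390000, 0.384685) = 0.145829
  w ← 0.700000 + (0.39/2)·(-0.808500 + 0.145829) = 0.570779
w(0.39) ≈ 0.5708

0.5708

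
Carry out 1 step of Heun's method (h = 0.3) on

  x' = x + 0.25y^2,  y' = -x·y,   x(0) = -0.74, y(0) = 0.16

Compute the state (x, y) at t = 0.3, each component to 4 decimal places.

Heun on (x,y): k1 = f(t_n, state_n); k2 = f(t_n + h, state_n + h·k1); state_{n+1} = state_n + (h/2)·(k1 + k2).
0.000000: (-0.740000, 0.160000)
  k1 = (-0.733600, 0.118400)
  predictor → (-0.960080, 0.195520)
  k2 = (-0.950523, 0.187715)
  → (-0.992618, 0.205917)
(x(0.3), y(0.3)) ≈ (-0.9926, 0.2059)

-0.9926, 0.2059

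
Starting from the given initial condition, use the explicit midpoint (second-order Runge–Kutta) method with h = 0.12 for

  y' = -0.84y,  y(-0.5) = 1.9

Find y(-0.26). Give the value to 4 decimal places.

Midpoint: k1 = f(t_n, y_n); k2 = f(t_n + h/2, y_n + (h/2)·k1); y_{n+1} = y_n + h·k2.
t=-0.500000, y=1.900000:
  k1 = f(-0.500000, 1.900000) = -1.596000
  k2 = f(-0.440000, 1.804240) = -1.515562
  y ← 1.900000 + 0.12·(-1.515562) = 1.718133
t=-0.380000, y=1.718133:
  k1 = f(-0.380000, 1.718133) = -1.443231
  k2 = f(-0.320000, 1.631539) = -1.370493
  y ← 1.718133 + 0.12·(-1.370493) = 1.553674
y(-0.26) ≈ 1.5537

1.5537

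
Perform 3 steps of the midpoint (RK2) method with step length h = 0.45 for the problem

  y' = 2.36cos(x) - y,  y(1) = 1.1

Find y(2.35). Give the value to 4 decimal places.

-0.1706

Midpoint: k1 = f(x_n, y_n); k2 = f(x_n + h/2, y_n + (h/2)·k1); y_{n+1} = y_n + h·k2.
x=1.000000, y=1.100000:
  k1 = f(1.000000, 1.100000) = 0.175113
  k2 = f(1.225000, 1.139401) = -0.339488
  y ← 1.100000 + 0.45·(-0.339488) = 0.947230
x=1.450000, y=0.947230:
  k1 = f(1.450000, 0.947230) = -0.662844
  k2 = f(1.675000, 0.798091) = -1.043566
  y ← 0.947230 + 0.45·(-1.043566) = 0.477626
x=1.900000, y=0.477626:
  k1 = f(1.900000, 0.477626) = -1.240589
  k2 = f(2.125000, 0.198493) = -1.440482
  y ← 0.477626 + 0.45·(-1.440482) = -0.170591
y(2.35) ≈ -0.1706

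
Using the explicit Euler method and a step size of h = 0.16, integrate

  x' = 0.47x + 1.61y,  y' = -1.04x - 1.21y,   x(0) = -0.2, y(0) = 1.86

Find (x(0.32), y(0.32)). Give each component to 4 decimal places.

Euler on (x,y): x_{n+1} = x_n + h·x', y_{n+1} = y_n + h·y'.
0.000000: (-0.200000, 1.860000); f=(2.900600, -2.042600) → (0.264096, 1.533184)
0.160000: (0.264096, 1.533184); f=(2.592551, -2.129812) → (0.678904, 1.192414)
(x(0.32), y(0.32)) ≈ (0.6789, 1.1924)

0.6789, 1.1924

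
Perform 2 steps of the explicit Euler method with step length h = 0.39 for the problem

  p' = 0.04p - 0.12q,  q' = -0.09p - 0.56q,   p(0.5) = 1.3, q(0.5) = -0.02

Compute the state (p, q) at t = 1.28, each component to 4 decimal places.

Euler on (p,q): p_{n+1} = p_n + h·p', q_{n+1} = q_n + h·q'.
0.500000: (1.300000, -0.020000); f=(0.054400, -0.105800) → (1.321216, -0.061262)
0.890000: (1.321216, -0.061262); f=(0.060200, -0.084603) → (1.344694, -0.094257)
(p(1.28), q(1.28)) ≈ (1.3447, -0.0943)

1.3447, -0.0943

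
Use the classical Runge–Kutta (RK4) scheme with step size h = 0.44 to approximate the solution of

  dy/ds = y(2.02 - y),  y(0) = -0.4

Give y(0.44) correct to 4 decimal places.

-1.3390

RK4: k1 = f(s_n, y_n); k2 = f(s_n + h/2, y_n + (h/2)·k1); k3 = f(s_n + h/2, y_n + (h/2)·k2); k4 = f(s_n + h, y_n + h·k3); y_{n+1} = y_n + (h/6)·(k1 + 2k2 + 2k3 + k4).
s=0.000000, y=-0.400000:
  k1 = f(0.000000, -0.400000) = -0.968000
  k2 = f(0.220000, -0.612960) = -1.613899
  k3 = f(0.220000, -0.755058) = -2.095329
  k4 = f(0.440000, -1.321945) = -4.417867
  y ← -0.400000 + (0.44/6)·(k1 + 2k2 + 2k3 + k4) = -1.338984
y(0.44) ≈ -1.3390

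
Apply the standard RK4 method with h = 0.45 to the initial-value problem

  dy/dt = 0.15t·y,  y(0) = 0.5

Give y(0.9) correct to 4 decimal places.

RK4: k1 = f(t_n, y_n); k2 = f(t_n + h/2, y_n + (h/2)·k1); k3 = f(t_n + h/2, y_n + (h/2)·k2); k4 = f(t_n + h, y_n + h·k3); y_{n+1} = y_n + (h/6)·(k1 + 2k2 + 2k3 + k4).
t=0.000000, y=0.500000:
  k1 = f(0.000000, 0.500000) = 0.000000
  k2 = f(0.225000, 0.500000) = 0.016875
  k3 = f(0.225000, 0.503797) = 0.017003
  k4 = f(0.450000, 0.507651) = 0.034266
  y ← 0.500000 + (0.45/6)·(k1 + 2k2 + 2k3 + k4) = 0.507652
t=0.450000, y=0.507652:
  k1 = f(0.450000, 0.507652) = 0.034266
  k2 = f(0.675000, 0.515362) = 0.052180
  k3 = f(0.675000, 0.519392) = 0.052588
  k4 = f(0.900000, 0.531317) = 0.071728
  y ← 0.507652 + (0.45/6)·(k1 + 2k2 + 2k3 + k4) = 0.531317
y(0.9) ≈ 0.5313

0.5313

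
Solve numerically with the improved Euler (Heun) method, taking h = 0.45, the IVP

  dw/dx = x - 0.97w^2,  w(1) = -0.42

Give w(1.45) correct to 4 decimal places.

0.0923

Heun: k1 = f(x_n, w_n); k2 = f(x_n + h, w_n + h·k1); w_{n+1} = w_n + (h/2)·(k1 + k2).
x=1.000000, w=-0.420000:
  k1 = f(1.000000, -0.420000) = 0.828892
  k2 = f(1.450000, -0.046999) = 1.447857
  w ← -0.420000 + (0.45/2)·(0.828892 + 1.447857) = 0.092269
w(1.45) ≈ 0.0923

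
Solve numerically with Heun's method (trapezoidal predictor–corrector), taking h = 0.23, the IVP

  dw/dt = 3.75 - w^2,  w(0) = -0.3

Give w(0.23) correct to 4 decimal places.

0.5184

Heun: k1 = f(t_n, w_n); k2 = f(t_n + h, w_n + h·k1); w_{n+1} = w_n + (h/2)·(k1 + k2).
t=0.000000, w=-0.300000:
  k1 = f(0.000000, -0.300000) = 3.660000
  k2 = f(0.230000, 0.541800) = 3.456453
  w ← -0.300000 + (0.23/2)·(3.660000 + 3.456453) = 0.518392
w(0.23) ≈ 0.5184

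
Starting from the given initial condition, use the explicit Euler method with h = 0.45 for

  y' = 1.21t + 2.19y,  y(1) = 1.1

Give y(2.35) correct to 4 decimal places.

13.3587

Euler: y_{n+1} = y_n + h·f(t_n, y_n).
t=1.000000, y=1.100000: f=3.619000 → y ← 1.100000 + 0.45·3.619000 = 2.728550
t=1.450000, y=2.728550: f=7.730025 → y ← 2.728550 + 0.45·7.730025 = 6.207061
t=1.900000, y=6.207061: f=15.892464 → y ← 6.207061 + 0.45·15.892464 = 13.358670
y(2.35) ≈ 13.3587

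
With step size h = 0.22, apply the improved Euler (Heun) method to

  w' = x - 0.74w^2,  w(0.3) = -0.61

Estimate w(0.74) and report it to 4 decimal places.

-0.4906

Heun: k1 = f(x_n, w_n); k2 = f(x_n + h, w_n + h·k1); w_{n+1} = w_n + (h/2)·(k1 + k2).
x=0.300000, w=-0.610000:
  k1 = f(0.300000, -0.610000) = 0.024646
  k2 = f(0.520000, -0.604578) = 0.249519
  w ← -0.610000 + (0.22/2)·(0.024646 + 0.249519) = -0.579842
x=0.520000, w=-0.579842:
  k1 = f(0.520000, -0.579842) = 0.271200
  k2 = f(0.740000, -0.520178) = 0.539767
  w ← -0.579842 + (0.22/2)·(0.271200 + 0.539767) = -0.490635
w(0.74) ≈ -0.4906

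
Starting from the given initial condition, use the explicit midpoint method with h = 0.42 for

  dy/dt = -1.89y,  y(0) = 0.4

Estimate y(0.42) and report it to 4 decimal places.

0.2085

Midpoint: k1 = f(t_n, y_n); k2 = f(t_n + h/2, y_n + (h/2)·k1); y_{n+1} = y_n + h·k2.
t=0.000000, y=0.400000:
  k1 = f(0.000000, 0.400000) = -0.756000
  k2 = f(0.210000, 0.241240) = -0.455944
  y ← 0.400000 + 0.42·(-0.455944) = 0.208504
y(0.42) ≈ 0.2085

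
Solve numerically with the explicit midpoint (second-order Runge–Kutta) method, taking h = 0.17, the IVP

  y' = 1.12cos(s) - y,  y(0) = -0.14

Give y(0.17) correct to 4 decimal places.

Midpoint: k1 = f(s_n, y_n); k2 = f(s_n + h/2, y_n + (h/2)·k1); y_{n+1} = y_n + h·k2.
s=0.000000, y=-0.140000:
  k1 = f(0.000000, -0.140000) = 1.260000
  k2 = f(0.085000, -0.032900) = 1.148856
  y ← -0.140000 + 0.17·1.148856 = 0.055306
y(0.17) ≈ 0.0553

0.0553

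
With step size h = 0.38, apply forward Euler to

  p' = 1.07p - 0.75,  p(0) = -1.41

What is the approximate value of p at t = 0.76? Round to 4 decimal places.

Euler: p_{n+1} = p_n + h·f(t_n, p_n).
t=0.000000, p=-1.410000: f=-2.258700 → p ← -1.410000 + 0.38·(-2.258700) = -2.268306
t=0.380000, p=-2.268306: f=-3.177087 → p ← -2.268306 + 0.38·(-3.177087) = -3.475599
p(0.76) ≈ -3.4756

-3.4756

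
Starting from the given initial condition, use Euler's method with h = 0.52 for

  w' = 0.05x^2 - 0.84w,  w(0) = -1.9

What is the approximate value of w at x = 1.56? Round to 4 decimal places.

Euler: w_{n+1} = w_n + h·f(x_n, w_n).
x=0.000000, w=-1.900000: f=1.596000 → w ← -1.900000 + 0.52·1.596000 = -1.070080
x=0.520000, w=-1.070080: f=0.912387 → w ← -1.070080 + 0.52·0.912387 = -0.595639
x=1.040000, w=-0.595639: f=0.554416 → w ← -0.595639 + 0.52·0.554416 = -0.307342
w(1.56) ≈ -0.3073

-0.3073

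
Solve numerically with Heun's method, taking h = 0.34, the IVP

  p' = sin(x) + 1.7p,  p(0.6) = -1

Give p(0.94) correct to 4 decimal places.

-1.4563

Heun: k1 = f(x_n, p_n); k2 = f(x_n + h, p_n + h·k1); p_{n+1} = p_n + (h/2)·(k1 + k2).
x=0.600000, p=-1.000000:
  k1 = f(0.600000, -1.000000) = -1.135358
  k2 = f(0.940000, -1.386022) = -1.548679
  p ← -1.000000 + (0.34/2)·(-1.135358 + (-1.548679)) = -1.456286
p(0.94) ≈ -1.4563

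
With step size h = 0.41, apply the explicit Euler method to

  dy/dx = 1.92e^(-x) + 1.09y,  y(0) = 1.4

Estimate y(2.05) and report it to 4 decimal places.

Euler: y_{n+1} = y_n + h·f(x_n, y_n).
x=0.000000, y=1.400000: f=3.446000 → y ← 1.400000 + 0.41·3.446000 = 2.812860
x=0.410000, y=2.812860: f=4.340226 → y ← 2.812860 + 0.41·4.340226 = 4.592353
x=0.820000, y=4.592353: f=5.851293 → y ← 4.592353 + 0.41·5.851293 = 6.991383
x=1.230000, y=6.991383: f=8.181809 → y ← 6.991383 + 0.41·8.181809 = 10.345924
x=1.640000, y=10.345924: f=11.649499 → y ← 10.345924 + 0.41·11.649499 = 15.122219
y(2.05) ≈ 15.1222

15.1222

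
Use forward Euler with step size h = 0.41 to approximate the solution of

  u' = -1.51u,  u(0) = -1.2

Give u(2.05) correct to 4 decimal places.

Euler: u_{n+1} = u_n + h·f(t_n, u_n).
t=0.000000, u=-1.200000: f=1.812000 → u ← -1.200000 + 0.41·1.812000 = -0.457080
t=0.410000, u=-0.457080: f=0.690191 → u ← -0.457080 + 0.41·0.690191 = -0.174102
t=0.820000, u=-0.174102: f=0.262894 → u ← -0.174102 + 0.41·0.262894 = -0.066315
t=1.230000, u=-0.066315: f=0.100136 → u ← -0.066315 + 0.41·0.100136 = -0.025260
t=1.640000, u=-0.025260: f=0.038142 → u ← -0.025260 + 0.41·0.038142 = -0.009621
u(2.05) ≈ -0.0096

-0.0096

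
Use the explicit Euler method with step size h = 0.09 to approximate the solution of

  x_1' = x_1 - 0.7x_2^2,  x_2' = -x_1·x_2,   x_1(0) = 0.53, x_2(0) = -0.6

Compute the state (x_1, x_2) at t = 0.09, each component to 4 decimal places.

Euler on (x_1,x_2): x_1_{n+1} = x_1_n + h·x_1', x_2_{n+1} = x_2_n + h·x_2'.
0.000000: (0.530000, -0.600000); f=(0.278000, 0.318000) → (0.555020, -0.571380)
(x_1(0.09), x_2(0.09)) ≈ (0.5550, -0.5714)

0.5550, -0.5714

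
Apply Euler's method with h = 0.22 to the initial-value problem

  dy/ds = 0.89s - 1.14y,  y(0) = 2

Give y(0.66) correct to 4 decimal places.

Euler: y_{n+1} = y_n + h·f(s_n, y_n).
s=0.000000, y=2.000000: f=-2.280000 → y ← 2.000000 + 0.22·(-2.280000) = 1.498400
s=0.220000, y=1.498400: f=-1.512376 → y ← 1.498400 + 0.22·(-1.512376) = 1.165677
s=0.440000, y=1.165677: f=-0.937272 → y ← 1.165677 + 0.22·(-0.937272) = 0.959477
y(0.66) ≈ 0.9595

0.9595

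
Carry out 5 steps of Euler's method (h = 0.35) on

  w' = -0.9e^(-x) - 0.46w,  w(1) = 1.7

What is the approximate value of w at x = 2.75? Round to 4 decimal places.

Euler: w_{n+1} = w_n + h·f(x_n, w_n).
x=1.000000, w=1.700000: f=-1.113091 → w ← 1.700000 + 0.35·(-1.113091) = 1.310418
x=1.350000, w=1.310418: f=-0.836109 → w ← 1.310418 + 0.35·(-0.836109) = 1.017780
x=1.700000, w=1.017780: f=-0.632594 → w ← 1.017780 + 0.35·(-0.632594) = 0.796372
x=2.050000, w=0.796372: f=-0.482193 → w ← 0.796372 + 0.35·(-0.482193) = 0.627605
x=2.400000, w=0.627605: f=-0.370344 → w ← 0.627605 + 0.35·(-0.370344) = 0.497984
w(2.75) ≈ 0.4980

0.4980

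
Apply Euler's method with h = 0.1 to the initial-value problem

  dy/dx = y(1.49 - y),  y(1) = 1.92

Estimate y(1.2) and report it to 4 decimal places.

1.7736

Euler: y_{n+1} = y_n + h·f(x_n, y_n).
x=1.000000, y=1.920000: f=-0.825600 → y ← 1.920000 + 0.1·(-0.825600) = 1.837440
x=1.100000, y=1.837440: f=-0.638400 → y ← 1.837440 + 0.1·(-0.638400) = 1.773600
y(1.2) ≈ 1.7736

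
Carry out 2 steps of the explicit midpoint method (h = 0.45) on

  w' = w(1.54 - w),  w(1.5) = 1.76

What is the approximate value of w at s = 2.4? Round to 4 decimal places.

1.6053

Midpoint: k1 = f(s_n, w_n); k2 = f(s_n + h/2, w_n + (h/2)·k1); w_{n+1} = w_n + h·k2.
s=1.500000, w=1.760000:
  k1 = f(1.500000, 1.760000) = -0.387200
  k2 = f(1.725000, 1.672880) = -0.222292
  w ← 1.760000 + 0.45·(-0.222292) = 1.659968
s=1.950000, w=1.659968:
  k1 = f(1.950000, 1.659968) = -0.199144
  k2 = f(2.175000, 1.615161) = -0.121397
  w ← 1.659968 + 0.45·(-0.121397) = 1.605340
w(2.4) ≈ 1.6053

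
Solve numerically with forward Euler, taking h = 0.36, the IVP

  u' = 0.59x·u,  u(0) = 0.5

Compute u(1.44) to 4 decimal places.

Euler: u_{n+1} = u_n + h·f(x_n, u_n).
x=0.000000, u=0.500000: f=0.000000 → u ← 0.500000 + 0.36·0.000000 = 0.500000
x=0.360000, u=0.500000: f=0.106200 → u ← 0.500000 + 0.36·0.106200 = 0.538232
x=0.720000, u=0.538232: f=0.228641 → u ← 0.538232 + 0.36·0.228641 = 0.620543
x=1.080000, u=0.620543: f=0.395410 → u ← 0.620543 + 0.36·0.395410 = 0.762890
u(1.44) ≈ 0.7629

0.7629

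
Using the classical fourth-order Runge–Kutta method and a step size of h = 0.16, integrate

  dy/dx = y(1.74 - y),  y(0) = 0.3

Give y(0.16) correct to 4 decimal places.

RK4: k1 = f(x_n, y_n); k2 = f(x_n + h/2, y_n + (h/2)·k1); k3 = f(x_n + h/2, y_n + (h/2)·k2); k4 = f(x_n + h, y_n + h·k3); y_{n+1} = y_n + (h/6)·(k1 + 2k2 + 2k3 + k4).
x=0.000000, y=0.300000:
  k1 = f(0.000000, 0.300000) = 0.432000
  k2 = f(0.080000, 0.334560) = 0.470204
  k3 = f(0.080000, 0.337616) = 0.473468
  k4 = f(0.160000, 0.375755) = 0.512622
  y ← 0.300000 + (0.16/6)·(k1 + 2k2 + 2k3 + k4) = 0.375519
y(0.16) ≈ 0.3755

0.3755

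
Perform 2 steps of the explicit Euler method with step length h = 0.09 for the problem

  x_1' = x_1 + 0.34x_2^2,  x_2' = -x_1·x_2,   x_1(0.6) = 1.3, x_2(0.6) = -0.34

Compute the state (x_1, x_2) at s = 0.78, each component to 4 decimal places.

1.5511, -0.2618

Euler on (x_1,x_2): x_1_{n+1} = x_1_n + h·x_1', x_2_{n+1} = x_2_n + h·x_2'.
0.600000: (1.300000, -0.340000); f=(1.339304, 0.442000) → (1.420537, -0.300220)
0.690000: (1.420537, -0.300220); f=(1.451182, 0.426474) → (1.551144, -0.261837)
(x_1(0.78), x_2(0.78)) ≈ (1.5511, -0.2618)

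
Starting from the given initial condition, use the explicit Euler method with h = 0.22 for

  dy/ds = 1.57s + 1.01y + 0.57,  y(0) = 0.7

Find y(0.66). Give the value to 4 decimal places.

Euler: y_{n+1} = y_n + h·f(s_n, y_n).
s=0.000000, y=0.700000: f=1.277000 → y ← 0.700000 + 0.22·1.277000 = 0.980940
s=0.220000, y=0.980940: f=1.906149 → y ← 0.980940 + 0.22·1.906149 = 1.400293
s=0.440000, y=1.400293: f=2.675096 → y ← 1.400293 + 0.22·2.675096 = 1.988814
y(0.66) ≈ 1.9888

1.9888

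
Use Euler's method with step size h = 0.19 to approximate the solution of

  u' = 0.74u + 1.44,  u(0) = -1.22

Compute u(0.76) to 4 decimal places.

-0.7173

Euler: u_{n+1} = u_n + h·f(x_n, u_n).
x=0.000000, u=-1.220000: f=0.537200 → u ← -1.220000 + 0.19·0.537200 = -1.117932
x=0.190000, u=-1.117932: f=0.612730 → u ← -1.117932 + 0.19·0.612730 = -1.001513
x=0.380000, u=-1.001513: f=0.698880 → u ← -1.001513 + 0.19·0.698880 = -0.868726
x=0.570000, u=-0.868726: f=0.797143 → u ← -0.868726 + 0.19·0.797143 = -0.717269
u(0.76) ≈ -0.7173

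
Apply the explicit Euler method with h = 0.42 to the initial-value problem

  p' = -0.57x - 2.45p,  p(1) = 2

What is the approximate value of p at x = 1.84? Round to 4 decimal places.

Euler: p_{n+1} = p_n + h·f(x_n, p_n).
x=1.000000, p=2.000000: f=-5.470000 → p ← 2.000000 + 0.42·(-5.470000) = -0.297400
x=1.420000, p=-0.297400: f=-0.080770 → p ← -0.297400 + 0.42·(-0.080770) = -0.331323
p(1.84) ≈ -0.3313

-0.3313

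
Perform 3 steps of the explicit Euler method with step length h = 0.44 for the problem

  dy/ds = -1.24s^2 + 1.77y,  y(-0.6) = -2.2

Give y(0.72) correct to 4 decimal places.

Euler: y_{n+1} = y_n + h·f(s_n, y_n).
s=-0.600000, y=-2.200000: f=-4.340400 → y ← -2.200000 + 0.44·(-4.340400) = -4.109776
s=-0.160000, y=-4.109776: f=-7.306048 → y ← -4.109776 + 0.44·(-7.306048) = -7.324437
s=0.280000, y=-7.324437: f=-13.061469 → y ← -7.324437 + 0.44·(-13.061469) = -13.071483
y(0.72) ≈ -13.0715

-13.0715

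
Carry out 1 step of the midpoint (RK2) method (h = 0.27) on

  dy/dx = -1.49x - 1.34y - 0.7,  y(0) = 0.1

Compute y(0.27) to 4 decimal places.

Midpoint: k1 = f(x_n, y_n); k2 = f(x_n + h/2, y_n + (h/2)·k1); y_{n+1} = y_n + h·k2.
x=0.000000, y=0.100000:
  k1 = f(0.000000, 0.100000) = -0.834000
  k2 = f(0.135000, -0.012590) = -0.884279
  y ← 0.100000 + 0.27·(-0.884279) = -0.138755
y(0.27) ≈ -0.1388

-0.1388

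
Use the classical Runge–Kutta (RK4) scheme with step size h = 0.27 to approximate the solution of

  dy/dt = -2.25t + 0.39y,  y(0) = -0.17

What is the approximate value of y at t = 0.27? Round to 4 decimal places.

RK4: k1 = f(t_n, y_n); k2 = f(t_n + h/2, y_n + (h/2)·k1); k3 = f(t_n + h/2, y_n + (h/2)·k2); k4 = f(t_n + h, y_n + h·k3); y_{n+1} = y_n + (h/6)·(k1 + 2k2 + 2k3 + k4).
t=0.000000, y=-0.170000:
  k1 = f(0.000000, -0.170000) = -0.066300
  k2 = f(0.135000, -0.178951) = -0.373541
  k3 = f(0.135000, -0.220428) = -0.389717
  k4 = f(0.270000, -0.275224) = -0.714837
  y ← -0.170000 + (0.27/6)·(k1 + 2k2 + 2k3 + k4) = -0.273844
y(0.27) ≈ -0.2738

-0.2738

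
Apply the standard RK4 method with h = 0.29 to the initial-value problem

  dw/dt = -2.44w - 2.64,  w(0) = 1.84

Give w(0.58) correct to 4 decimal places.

-0.3685

RK4: k1 = f(t_n, w_n); k2 = f(t_n + h/2, w_n + (h/2)·k1); k3 = f(t_n + h/2, w_n + (h/2)·k2); k4 = f(t_n + h, w_n + h·k3); w_{n+1} = w_n + (h/6)·(k1 + 2k2 + 2k3 + k4).
t=0.000000, w=1.840000:
  k1 = f(0.000000, 1.840000) = -7.129600
  k2 = f(0.145000, 0.806208) = -4.607148
  k3 = f(0.145000, 1.171964) = -5.499591
  k4 = f(0.290000, 0.245119) = -3.238089
  w ← 1.840000 + (0.29/6)·(k1 + 2k2 + 2k3 + k4) = 0.361910
t=0.290000, w=0.361910:
  k1 = f(0.290000, 0.361910) = -3.523061
  k2 = f(0.435000, -0.148934) = -2.276602
  k3 = f(0.435000, 0.031803) = -2.717599
  k4 = f(0.580000, -0.426194) = -1.600088
  w ← 0.361910 + (0.29/6)·(k1 + 2k2 + 2k3 + k4) = -0.368481
w(0.58) ≈ -0.3685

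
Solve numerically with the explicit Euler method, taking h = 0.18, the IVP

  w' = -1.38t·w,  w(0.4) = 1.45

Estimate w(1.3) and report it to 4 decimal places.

Euler: w_{n+1} = w_n + h·f(t_n, w_n).
t=0.400000, w=1.450000: f=-0.800400 → w ← 1.450000 + 0.18·(-0.800400) = 1.305928
t=0.580000, w=1.305928: f=-1.045265 → w ← 1.305928 + 0.18·(-1.045265) = 1.117780
t=0.760000, w=1.117780: f=-1.172328 → w ← 1.117780 + 0.18·(-1.172328) = 0.906761
t=0.940000, w=0.906761: f=-1.176251 → w ← 0.906761 + 0.18·(-1.176251) = 0.695036
t=1.120000, w=0.695036: f=-1.074248 → w ← 0.695036 + 0.18·(-1.074248) = 0.501672
w(1.3) ≈ 0.5017

0.5017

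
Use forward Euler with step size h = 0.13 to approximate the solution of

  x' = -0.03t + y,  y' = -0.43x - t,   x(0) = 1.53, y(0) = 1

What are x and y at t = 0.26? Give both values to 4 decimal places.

Euler on (x,y): x_{n+1} = x_n + h·x', y_{n+1} = y_n + h·y'.
0.000000: (1.530000, 1.000000); f=(1.000000, -0.657900) → (1.660000, 0.914473)
0.130000: (1.660000, 0.914473); f=(0.910573, -0.843800) → (1.778374, 0.804779)
(x(0.26), y(0.26)) ≈ (1.7784, 0.8048)

1.7784, 0.8048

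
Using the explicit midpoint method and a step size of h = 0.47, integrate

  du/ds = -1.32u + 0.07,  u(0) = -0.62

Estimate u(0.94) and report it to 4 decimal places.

Midpoint: k1 = f(s_n, u_n); k2 = f(s_n + h/2, u_n + (h/2)·k1); u_{n+1} = u_n + h·k2.
s=0.000000, u=-0.620000:
  k1 = f(0.000000, -0.620000) = 0.888400
  k2 = f(0.235000, -0.411226) = 0.612818
  u ← -0.620000 + 0.47·0.612818 = -0.331975
s=0.470000, u=-0.331975:
  k1 = f(0.470000, -0.331975) = 0.508208
  k2 = f(0.705000, -0.212547) = 0.350562
  u ← -0.331975 + 0.47·0.350562 = -0.167211
u(0.94) ≈ -0.1672

-0.1672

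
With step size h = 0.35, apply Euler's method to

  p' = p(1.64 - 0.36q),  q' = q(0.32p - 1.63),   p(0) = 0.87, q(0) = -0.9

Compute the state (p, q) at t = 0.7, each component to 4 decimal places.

Euler on (p,q): p_{n+1} = p_n + h·p', q_{n+1} = q_n + h·q'.
0.000000: (0.870000, -0.900000); f=(1.708680, 1.216440) → (1.468038, -0.474246)
0.350000: (1.468038, -0.474246); f=(2.658218, 0.550233) → (2.398414, -0.281664)
(p(0.7), q(0.7)) ≈ (2.3984, -0.2817)

2.3984, -0.2817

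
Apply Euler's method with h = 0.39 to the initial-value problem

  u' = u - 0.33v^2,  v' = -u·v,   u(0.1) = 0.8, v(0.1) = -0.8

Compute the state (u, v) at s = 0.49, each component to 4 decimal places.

1.0296, -0.5504

Euler on (u,v): u_{n+1} = u_n + h·u', v_{n+1} = v_n + h·v'.
0.100000: (0.800000, -0.800000); f=(0.588800, 0.640000) → (1.029632, -0.550400)
(u(0.49), v(0.49)) ≈ (1.0296, -0.5504)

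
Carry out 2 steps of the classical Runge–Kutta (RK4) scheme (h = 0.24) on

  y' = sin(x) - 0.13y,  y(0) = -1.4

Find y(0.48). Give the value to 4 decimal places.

RK4: k1 = f(x_n, y_n); k2 = f(x_n + h/2, y_n + (h/2)·k1); k3 = f(x_n + h/2, y_n + (h/2)·k2); k4 = f(x_n + h, y_n + h·k3); y_{n+1} = y_n + (h/6)·(k1 + 2k2 + 2k3 + k4).
x=0.000000, y=-1.400000:
  k1 = f(0.000000, -1.400000) = 0.182000
  k2 = f(0.120000, -1.378160) = 0.298873
  k3 = f(0.120000, -1.364135) = 0.297050
  k4 = f(0.240000, -1.328708) = 0.410435
  y ← -1.400000 + (0.24/6)·(k1 + 2k2 + 2k3 + k4) = -1.328629
x=0.240000, y=-1.328629:
  k1 = f(0.240000, -1.328629) = 0.410424
  k2 = f(0.360000, -1.279378) = 0.518593
  k3 = f(0.360000, -1.266398) = 0.516906
  k4 = f(0.480000, -1.204571) = 0.618373
  y ← -1.328629 + (0.24/6)·(k1 + 2k2 + 2k3 + k4) = -1.204637
y(0.48) ≈ -1.2046

-1.2046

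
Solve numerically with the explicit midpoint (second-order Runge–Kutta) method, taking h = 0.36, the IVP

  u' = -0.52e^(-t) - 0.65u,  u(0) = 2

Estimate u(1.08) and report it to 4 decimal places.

Midpoint: k1 = f(t_n, u_n); k2 = f(t_n + h/2, u_n + (h/2)·k1); u_{n+1} = u_n + h·k2.
t=0.000000, u=2.000000:
  k1 = f(0.000000, 2.000000) = -1.820000
  k2 = f(0.180000, 1.672400) = -1.521401
  u ← 2.000000 + 0.36·(-1.521401) = 1.452296
t=0.360000, u=1.452296:
  k1 = f(0.360000, 1.452296) = -1.306784
  k2 = f(0.540000, 1.217075) = -1.094128
  u ← 1.452296 + 0.36·(-1.094128) = 1.058410
t=0.720000, u=1.058410:
  k1 = f(0.720000, 1.058410) = -0.941078
  k2 = f(0.900000, 0.889016) = -0.789277
  u ← 1.058410 + 0.36·(-0.789277) = 0.774270
u(1.08) ≈ 0.7743

0.7743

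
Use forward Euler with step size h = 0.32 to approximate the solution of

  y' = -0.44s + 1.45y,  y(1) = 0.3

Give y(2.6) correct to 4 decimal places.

Euler: y_{n+1} = y_n + h·f(s_n, y_n).
s=1.000000, y=0.300000: f=-0.005000 → y ← 0.300000 + 0.32·(-0.005000) = 0.298400
s=1.320000, y=0.298400: f=-0.148120 → y ← 0.298400 + 0.32·(-0.148120) = 0.251002
s=1.640000, y=0.251002: f=-0.357648 → y ← 0.251002 + 0.32·(-0.357648) = 0.136554
s=1.960000, y=0.136554: f=-0.664396 → y ← 0.136554 + 0.32·(-0.664396) = -0.076052
s=2.280000, y=-0.076052: f=-1.113476 → y ← -0.076052 + 0.32·(-1.113476) = -0.432365
y(2.6) ≈ -0.4324

-0.4324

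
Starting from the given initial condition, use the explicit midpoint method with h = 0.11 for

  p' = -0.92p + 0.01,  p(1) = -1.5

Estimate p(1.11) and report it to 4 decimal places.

Midpoint: k1 = f(x_n, p_n); k2 = f(x_n + h/2, p_n + (h/2)·k1); p_{n+1} = p_n + h·k2.
x=1.000000, p=-1.500000:
  k1 = f(1.000000, -1.500000) = 1.390000
  k2 = f(1.055000, -1.423550) = 1.319666
  p ← -1.500000 + 0.11·1.319666 = -1.354837
p(1.11) ≈ -1.3548

-1.3548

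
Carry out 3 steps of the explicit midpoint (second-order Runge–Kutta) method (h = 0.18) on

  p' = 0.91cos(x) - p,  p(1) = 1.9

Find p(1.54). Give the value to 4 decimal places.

1.2109

Midpoint: k1 = f(x_n, p_n); k2 = f(x_n + h/2, p_n + (h/2)·k1); p_{n+1} = p_n + h·k2.
x=1.000000, p=1.900000:
  k1 = f(1.000000, 1.900000) = -1.408325
  k2 = f(1.090000, 1.773251) = -1.352389
  p ← 1.900000 + 0.18·(-1.352389) = 1.656570
x=1.180000, p=1.656570:
  k1 = f(1.180000, 1.656570) = -1.309928
  k2 = f(1.270000, 1.538676) = -1.269061
  p ← 1.656570 + 0.18·(-1.269061) = 1.428139
x=1.360000, p=1.428139:
  k1 = f(1.360000, 1.428139) = -1.237732
  k2 = f(1.450000, 1.316743) = -1.207086
  p ← 1.428139 + 0.18·(-1.207086) = 1.210864
p(1.54) ≈ 1.2109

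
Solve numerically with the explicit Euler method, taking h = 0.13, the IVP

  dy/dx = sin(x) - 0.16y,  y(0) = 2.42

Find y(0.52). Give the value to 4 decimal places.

Euler: y_{n+1} = y_n + h·f(x_n, y_n).
x=0.000000, y=2.420000: f=-0.387200 → y ← 2.420000 + 0.13·(-0.387200) = 2.369664
x=0.130000, y=2.369664: f=-0.249512 → y ← 2.369664 + 0.13·(-0.249512) = 2.337227
x=0.260000, y=2.337227: f=-0.116876 → y ← 2.337227 + 0.13·(-0.116876) = 2.322034
x=0.390000, y=2.322034: f=0.008663 → y ← 2.322034 + 0.13·0.008663 = 2.323160
y(0.52) ≈ 2.3232

2.3232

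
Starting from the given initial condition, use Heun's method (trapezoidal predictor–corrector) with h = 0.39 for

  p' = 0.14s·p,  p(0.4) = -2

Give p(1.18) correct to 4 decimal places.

Heun: k1 = f(s_n, p_n); k2 = f(s_n + h, p_n + h·k1); p_{n+1} = p_n + (h/2)·(k1 + k2).
s=0.400000, p=-2.000000:
  k1 = f(0.400000, -2.000000) = -0.112000
  k2 = f(0.790000, -2.043680) = -0.226031
  p ← -2.000000 + (0.39/2)·(-0.112000 + (-0.226031)) = -2.065916
s=0.790000, p=-2.065916:
  k1 = f(0.790000, -2.065916) = -0.228490
  k2 = f(1.180000, -2.155027) = -0.356011
  p ← -2.065916 + (0.39/2)·(-0.228490 + (-0.356011)) = -2.179894
p(1.18) ≈ -2.1799

-2.1799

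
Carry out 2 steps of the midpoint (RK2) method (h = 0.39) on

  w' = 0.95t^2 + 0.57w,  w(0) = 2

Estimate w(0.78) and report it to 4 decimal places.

Midpoint: k1 = f(t_n, w_n); k2 = f(t_n + h/2, w_n + (h/2)·k1); w_{n+1} = w_n + h·k2.
t=0.000000, w=2.000000:
  k1 = f(0.000000, 2.000000) = 1.140000
  k2 = f(0.195000, 2.222300) = 1.302835
  w ← 2.000000 + 0.39·1.302835 = 2.508106
t=0.390000, w=2.508106:
  k1 = f(0.390000, 2.508106) = 1.574115
  k2 = f(0.585000, 2.815058) = 1.929697
  w ← 2.508106 + 0.39·1.929697 = 3.260687
w(0.78) ≈ 3.2607

3.2607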